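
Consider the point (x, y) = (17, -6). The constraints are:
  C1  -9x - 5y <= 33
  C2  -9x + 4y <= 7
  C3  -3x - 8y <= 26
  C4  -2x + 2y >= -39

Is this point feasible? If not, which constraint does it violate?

Constraint C4: -2x + 2y = -46, which is not ≥ -39. All other constraints are satisfied.

not feasible — violates C4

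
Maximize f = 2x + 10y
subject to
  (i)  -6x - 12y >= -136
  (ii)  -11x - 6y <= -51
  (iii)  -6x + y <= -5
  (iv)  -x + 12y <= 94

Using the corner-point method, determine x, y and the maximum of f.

The feasible region is unbounded (it extends along (6, -11), (2, -1)), but f strictly decreases along every unbounded feasible direction, so there is no improving ray and the maximum is attained at a vertex.

x = 6, y = 25/3, maximum f = 286/3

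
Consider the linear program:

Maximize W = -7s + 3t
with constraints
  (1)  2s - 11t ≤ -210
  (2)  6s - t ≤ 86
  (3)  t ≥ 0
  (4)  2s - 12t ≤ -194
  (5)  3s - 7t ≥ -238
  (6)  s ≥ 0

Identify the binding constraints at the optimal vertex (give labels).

Feasible corners and W = -7s + 3t:
  (289/16, 179/8) → W = -949/16
  (0, 210/11) → W = 630/11
  (280/13, 562/13) → W = -274/13
  (0, 34) → W = 102

The maximum is at (0, 34). Substituting into each constraint, equality holds for (5) and (6); the remaining constraints have slack.

(5) and (6)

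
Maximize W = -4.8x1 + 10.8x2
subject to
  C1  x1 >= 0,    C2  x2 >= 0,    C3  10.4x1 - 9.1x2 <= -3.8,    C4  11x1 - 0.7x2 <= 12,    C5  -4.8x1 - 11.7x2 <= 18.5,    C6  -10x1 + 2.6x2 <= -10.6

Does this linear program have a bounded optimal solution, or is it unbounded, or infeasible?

The boundaries x1 = 0 and 10.4x1 - 9.1x2 = -3.8 meet at (0, 38/91), but that point violates -10x1 + 2.6x2 ≤ -10.6. Every candidate vertex is excluded by some other constraint, so the feasible region is empty.

infeasible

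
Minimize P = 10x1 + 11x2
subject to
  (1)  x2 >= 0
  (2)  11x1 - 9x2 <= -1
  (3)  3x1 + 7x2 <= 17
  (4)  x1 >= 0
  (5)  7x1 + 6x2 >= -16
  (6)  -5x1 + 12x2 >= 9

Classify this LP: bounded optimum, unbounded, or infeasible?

bounded optimum

Corner points and P = 10x1 + 11x2:
  (73/52, 95/52) → P = 1775/52
  (23/29, 94/87) → P = 1724/87
  (0, 17/7) → P = 187/7
  (0, 3/4) → P = 33/4
The feasible region has finitely many vertices and no improving ray; the minimum is 33/4 at (0, 3/4).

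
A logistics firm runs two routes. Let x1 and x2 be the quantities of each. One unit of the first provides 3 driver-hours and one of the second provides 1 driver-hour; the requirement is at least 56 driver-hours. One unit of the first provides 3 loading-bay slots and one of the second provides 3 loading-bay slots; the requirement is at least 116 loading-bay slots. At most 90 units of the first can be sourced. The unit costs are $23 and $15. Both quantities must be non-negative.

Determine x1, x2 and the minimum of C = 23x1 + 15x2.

Corner points and C = 23x1 + 15x2:
  (0, 56) → C = 840
  (116/3, 0) → C = 2668/3
  (90, 0) → C = 2070
  (26/3, 30) → C = 1948/3
The feasible region is unbounded (it extends along (0, 1)), but C strictly increases along every unbounded feasible direction, so there is no improving ray and the minimum is attained at a vertex.

x1 = 26/3, x2 = 30, minimum C = 1948/3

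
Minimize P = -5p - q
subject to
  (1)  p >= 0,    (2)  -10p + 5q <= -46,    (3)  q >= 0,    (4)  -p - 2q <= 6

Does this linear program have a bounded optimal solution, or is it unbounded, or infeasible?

From the feasible point (23/5, 0), moving in the direction (5, 10) keeps every constraint satisfied while P decreases without bound.

unbounded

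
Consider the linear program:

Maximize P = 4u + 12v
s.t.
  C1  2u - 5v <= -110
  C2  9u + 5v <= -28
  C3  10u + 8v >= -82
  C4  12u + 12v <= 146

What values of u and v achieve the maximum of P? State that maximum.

The binding constraints are 10u + 8v = -82 and 12u + 12v = 146.
Solving simultaneously gives u = -269/3, v = 611/6.

u = -269/3, v = 611/6, maximum P = 2590/3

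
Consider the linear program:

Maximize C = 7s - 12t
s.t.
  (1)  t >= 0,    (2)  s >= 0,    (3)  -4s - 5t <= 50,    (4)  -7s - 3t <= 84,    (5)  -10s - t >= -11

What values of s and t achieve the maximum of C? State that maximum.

Extreme points and C = 7s - 12t:
  (0, 0) → C = 0
  (11/10, 0) → C = 77/10
  (0, 11) → C = -132

s = 11/10, t = 0, maximum C = 77/10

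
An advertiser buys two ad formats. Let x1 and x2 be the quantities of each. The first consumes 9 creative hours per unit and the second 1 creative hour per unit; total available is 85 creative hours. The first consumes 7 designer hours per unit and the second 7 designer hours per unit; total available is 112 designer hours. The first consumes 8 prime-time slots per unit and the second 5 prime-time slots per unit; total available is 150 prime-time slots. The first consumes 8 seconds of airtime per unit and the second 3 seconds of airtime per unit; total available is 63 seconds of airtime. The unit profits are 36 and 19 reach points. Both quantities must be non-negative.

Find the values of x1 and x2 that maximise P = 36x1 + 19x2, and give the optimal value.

Vertices and P = 36x1 + 19x2:
  (0, 0) → P = 0
  (0, 16) → P = 304
  (63/8, 0) → P = 567/2
  (3, 13) → P = 355

x1 = 3, x2 = 13, maximum P = 355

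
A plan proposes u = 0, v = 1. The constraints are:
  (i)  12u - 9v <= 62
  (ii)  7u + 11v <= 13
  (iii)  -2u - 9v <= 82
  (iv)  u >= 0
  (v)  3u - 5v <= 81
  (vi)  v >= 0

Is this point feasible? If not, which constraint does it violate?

feasible

(i): -9 ≤ 62 ✓
(ii): 11 ≤ 13 ✓
(iii): -9 ≤ 82 ✓
(iv): 0 ≥ 0 ✓
(v): -5 ≤ 81 ✓
(vi): 1 ≥ 0 ✓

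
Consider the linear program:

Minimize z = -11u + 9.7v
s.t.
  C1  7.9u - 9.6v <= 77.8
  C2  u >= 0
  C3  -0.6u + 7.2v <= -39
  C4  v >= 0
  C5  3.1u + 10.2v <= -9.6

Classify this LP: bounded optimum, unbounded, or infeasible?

infeasible

The boundaries 7.9u - 9.6v = 77.8 and u = 0 meet at (0, -389/48), but that point violates v ≥ 0. Every candidate vertex is excluded by some other constraint, so the feasible region is empty.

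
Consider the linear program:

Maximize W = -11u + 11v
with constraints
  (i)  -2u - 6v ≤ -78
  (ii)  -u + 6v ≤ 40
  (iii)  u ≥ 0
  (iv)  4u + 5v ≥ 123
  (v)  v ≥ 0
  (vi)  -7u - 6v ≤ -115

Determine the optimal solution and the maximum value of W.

The feasible region is unbounded (it extends along (6, 1), (1, 0)), but W strictly decreases along every unbounded feasible direction, so there is no improving ray and the maximum is attained at a vertex.

u = 538/29, v = 283/29, maximum W = -2805/29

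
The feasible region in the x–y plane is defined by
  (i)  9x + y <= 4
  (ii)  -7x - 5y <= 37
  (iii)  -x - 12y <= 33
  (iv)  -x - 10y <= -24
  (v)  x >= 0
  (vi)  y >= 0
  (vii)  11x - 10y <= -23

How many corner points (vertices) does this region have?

Pairwise boundary intersections that survive every other constraint:
  (0, 4)
  (17/101, 251/101)
  (0, 12/5)
  (1/12, 287/120)

4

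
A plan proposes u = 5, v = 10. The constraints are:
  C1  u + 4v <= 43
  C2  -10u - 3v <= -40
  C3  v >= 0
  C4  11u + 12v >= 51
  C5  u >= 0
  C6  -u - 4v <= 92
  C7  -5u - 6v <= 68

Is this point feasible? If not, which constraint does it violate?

Constraint C1: u + 4v = 45, which is not ≤ 43. All other constraints are satisfied.

not feasible — violates C1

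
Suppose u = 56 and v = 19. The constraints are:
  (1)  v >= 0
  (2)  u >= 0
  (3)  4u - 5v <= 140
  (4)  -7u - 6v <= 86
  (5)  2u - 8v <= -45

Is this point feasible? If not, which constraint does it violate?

not feasible — violates (5)

Constraint (5): 2u - 8v = -40, which is not ≤ -45. All other constraints are satisfied.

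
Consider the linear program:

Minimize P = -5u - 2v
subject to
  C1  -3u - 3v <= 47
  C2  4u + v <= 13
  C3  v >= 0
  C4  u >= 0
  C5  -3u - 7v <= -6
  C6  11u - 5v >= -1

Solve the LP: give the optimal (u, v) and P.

u = 64/31, v = 147/31, minimum P = -614/31

The binding constraints are 4u + v = 13 and 11u - 5v = -1.
Solving simultaneously gives u = 64/31, v = 147/31.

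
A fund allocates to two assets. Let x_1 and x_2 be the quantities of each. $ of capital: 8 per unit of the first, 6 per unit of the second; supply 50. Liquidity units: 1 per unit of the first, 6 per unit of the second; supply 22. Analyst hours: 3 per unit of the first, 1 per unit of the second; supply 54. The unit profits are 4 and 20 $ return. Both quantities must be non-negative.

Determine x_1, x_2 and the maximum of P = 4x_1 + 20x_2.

x_1 = 4, x_2 = 3, maximum P = 76

Extreme points and P = 4x_1 + 20x_2:
  (0, 0) → P = 0
  (0, 11/3) → P = 220/3
  (25/4, 0) → P = 25
  (4, 3) → P = 76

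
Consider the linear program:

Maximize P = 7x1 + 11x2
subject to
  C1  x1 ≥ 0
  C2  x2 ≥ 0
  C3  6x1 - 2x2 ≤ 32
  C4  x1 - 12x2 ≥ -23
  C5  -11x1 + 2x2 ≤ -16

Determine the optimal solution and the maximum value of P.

x1 = 43/7, x2 = 17/7, maximum P = 488/7

Vertices and P = 7x1 + 11x2:
  (16/3, 0) → P = 112/3
  (16/11, 0) → P = 112/11
  (43/7, 17/7) → P = 488/7
  (119/65, 269/130) → P = 925/26

The binding constraints are 6x1 - 2x2 = 32 and x1 - 12x2 = -23.
Solving simultaneously gives x1 = 43/7, x2 = 17/7.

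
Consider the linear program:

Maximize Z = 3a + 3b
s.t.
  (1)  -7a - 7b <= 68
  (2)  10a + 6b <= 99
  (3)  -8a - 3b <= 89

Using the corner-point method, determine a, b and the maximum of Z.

Extreme points and Z = 3a + 3b:
  (1101/28, -1373/28) → Z = -204/7
  (-419/35, 79/35) → Z = -204/7
  (-277/6, 841/9) → Z = 851/6

The optimum lies where 10a + 6b = 99 and -8a - 3b = 89.
Solving simultaneously gives a = -277/6, b = 841/9.

a = -277/6, b = 841/9, maximum Z = 851/6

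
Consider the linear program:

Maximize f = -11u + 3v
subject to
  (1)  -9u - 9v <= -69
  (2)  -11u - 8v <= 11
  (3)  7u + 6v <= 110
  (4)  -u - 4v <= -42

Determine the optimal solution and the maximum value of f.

u = -473/5, v = 1287/10, maximum f = 14267/10

Vertices and f = -11u + 3v:
  (-217/9, 286/9) → f = 3245/9
  (-34/9, 103/9) → f = 683/9
  (-473/5, 1287/10) → f = 14267/10
  (94/11, 92/11) → f = -758/11

The binding constraints are -11u - 8v = 11 and 7u + 6v = 110.
Solving simultaneously gives u = -473/5, v = 1287/10.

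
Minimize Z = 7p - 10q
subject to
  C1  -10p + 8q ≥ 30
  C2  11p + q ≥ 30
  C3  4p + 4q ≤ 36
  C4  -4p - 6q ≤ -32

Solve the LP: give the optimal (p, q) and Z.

The binding constraints are 11p + q = 30 and 4p + 4q = 36.
Solving simultaneously gives p = 21/10, q = 69/10.

p = 21/10, q = 69/10, minimum Z = -543/10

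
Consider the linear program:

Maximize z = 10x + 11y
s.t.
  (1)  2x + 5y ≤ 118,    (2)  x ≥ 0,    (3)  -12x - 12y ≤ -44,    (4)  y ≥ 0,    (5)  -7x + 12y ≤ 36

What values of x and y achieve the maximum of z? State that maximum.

The optimum lies where 2x + 5y = 118 and y = 0.
Solving simultaneously gives x = 59, y = 0.

x = 59, y = 0, maximum z = 590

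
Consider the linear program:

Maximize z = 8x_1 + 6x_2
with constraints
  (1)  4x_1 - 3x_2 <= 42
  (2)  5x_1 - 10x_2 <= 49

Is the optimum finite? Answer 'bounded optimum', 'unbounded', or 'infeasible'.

unbounded

From the feasible point (273/25, 14/25), moving in the direction (3, 4) keeps every constraint satisfied while z increases without bound.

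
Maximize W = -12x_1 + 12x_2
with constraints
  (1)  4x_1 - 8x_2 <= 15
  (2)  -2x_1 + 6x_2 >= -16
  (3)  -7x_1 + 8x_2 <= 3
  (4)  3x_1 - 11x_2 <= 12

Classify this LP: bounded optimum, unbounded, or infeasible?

bounded optimum

Corner points and W = -12x_1 + 12x_2:
  (69/20, -3/20) → W = -216/5
  (-129/53, -93/53) → W = 432/53
The feasible region has finitely many vertices and no improving ray; the maximum is 432/53 at (-129/53, -93/53).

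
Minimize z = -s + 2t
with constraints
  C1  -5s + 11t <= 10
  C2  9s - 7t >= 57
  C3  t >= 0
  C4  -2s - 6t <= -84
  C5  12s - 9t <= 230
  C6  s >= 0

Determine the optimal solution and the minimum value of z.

s = 356/15, t = 274/45, minimum z = -104/9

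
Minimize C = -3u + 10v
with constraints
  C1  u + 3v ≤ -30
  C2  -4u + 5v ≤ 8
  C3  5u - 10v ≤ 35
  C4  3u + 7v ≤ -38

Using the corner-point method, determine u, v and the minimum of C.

u = -17, v = -12, minimum C = -69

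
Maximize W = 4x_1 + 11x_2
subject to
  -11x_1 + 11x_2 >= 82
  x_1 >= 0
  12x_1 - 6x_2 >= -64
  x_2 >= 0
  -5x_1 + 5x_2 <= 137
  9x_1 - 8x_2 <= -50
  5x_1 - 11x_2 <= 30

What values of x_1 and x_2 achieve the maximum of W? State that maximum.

x_1 = 846/5, x_2 = 983/5, maximum W = 14197/5

Extreme points and W = 4x_1 + 11x_2:
  (0, 82/11) → W = 82
  (106/11, 188/11) → W = 2492/11
  (0, 32/3) → W = 352/3
  (251/15, 662/15) → W = 2762/5
  (846/5, 983/5) → W = 14197/5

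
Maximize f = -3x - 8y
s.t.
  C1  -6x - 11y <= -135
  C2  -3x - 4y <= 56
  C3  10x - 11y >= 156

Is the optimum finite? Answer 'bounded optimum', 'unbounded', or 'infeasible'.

unbounded

From the feasible point (291/16, 207/88), moving in the direction (11, -6) keeps every constraint satisfied while f increases without bound.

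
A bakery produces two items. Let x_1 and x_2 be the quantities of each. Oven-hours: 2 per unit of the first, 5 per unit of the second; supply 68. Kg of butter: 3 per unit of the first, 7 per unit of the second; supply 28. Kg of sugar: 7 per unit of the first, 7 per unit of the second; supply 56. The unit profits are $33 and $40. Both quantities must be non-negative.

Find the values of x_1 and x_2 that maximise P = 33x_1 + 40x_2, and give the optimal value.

Corner points and P = 33x_1 + 40x_2:
  (0, 0) → P = 0
  (0, 4) → P = 160
  (8, 0) → P = 264
  (7, 1) → P = 271

The optimum lies where 3x_1 + 7x_2 = 28 and 7x_1 + 7x_2 = 56.
Solving simultaneously gives x_1 = 7, x_2 = 1.

x_1 = 7, x_2 = 1, maximum P = 271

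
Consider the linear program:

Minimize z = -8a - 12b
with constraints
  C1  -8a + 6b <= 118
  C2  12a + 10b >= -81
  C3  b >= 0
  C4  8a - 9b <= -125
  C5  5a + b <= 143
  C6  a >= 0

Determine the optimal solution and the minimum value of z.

Extreme points and z = -8a - 12b:
  (370/19, 867/19) → z = -13364/19
  (0, 59/3) → z = -236
  (1162/53, 1769/53) → z = -30524/53
  (0, 125/9) → z = -500/3

At the optimal vertex, -8a + 6b = 118 and 5a + b = 143.
Solving simultaneously gives a = 370/19, b = 867/19.

a = 370/19, b = 867/19, minimum z = -13364/19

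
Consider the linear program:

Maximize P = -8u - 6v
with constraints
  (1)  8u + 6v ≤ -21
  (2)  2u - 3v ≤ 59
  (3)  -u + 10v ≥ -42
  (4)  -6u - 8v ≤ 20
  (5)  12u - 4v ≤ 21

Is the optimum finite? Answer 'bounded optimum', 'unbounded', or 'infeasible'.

unbounded

From the feasible point (-12/7, -17/14), moving in the direction (-8, 6) keeps every constraint satisfied while P increases without bound.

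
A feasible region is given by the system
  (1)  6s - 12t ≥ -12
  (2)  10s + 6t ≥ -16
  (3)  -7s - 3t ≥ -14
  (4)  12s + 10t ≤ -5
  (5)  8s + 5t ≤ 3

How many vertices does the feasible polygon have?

Intersecting each pair of boundary lines and keeping only the points that satisfy every inequality leaves:
  (-22/13, 2/13)
  (-15/17, 19/34)
  (11, -21)
  (61/11, -91/11)
  (11/4, -19/5)

5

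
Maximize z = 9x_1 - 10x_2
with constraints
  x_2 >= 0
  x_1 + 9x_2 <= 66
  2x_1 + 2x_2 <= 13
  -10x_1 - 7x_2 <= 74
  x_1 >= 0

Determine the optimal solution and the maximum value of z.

x_1 = 13/2, x_2 = 0, maximum z = 117/2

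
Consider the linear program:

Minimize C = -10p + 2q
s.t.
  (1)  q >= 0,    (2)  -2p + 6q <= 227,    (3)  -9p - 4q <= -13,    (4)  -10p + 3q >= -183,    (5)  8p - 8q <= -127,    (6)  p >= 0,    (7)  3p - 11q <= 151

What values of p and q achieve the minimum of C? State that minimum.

Feasible corners and C = -10p + 2q:
  (527/16, 781/16) → C = -927/4
  (0, 227/6) → C = 227/3
  (0, 127/8) → C = 127/4

The binding constraints are -2p + 6q = 227 and 8p - 8q = -127.
Solving simultaneously gives p = 527/16, q = 781/16.

p = 527/16, q = 781/16, minimum C = -927/4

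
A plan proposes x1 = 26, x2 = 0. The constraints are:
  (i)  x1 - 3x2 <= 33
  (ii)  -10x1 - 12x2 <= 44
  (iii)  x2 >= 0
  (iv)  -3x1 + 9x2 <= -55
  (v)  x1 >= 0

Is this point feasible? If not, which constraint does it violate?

(i): 26 ≤ 33 ✓
(ii): -260 ≤ 44 ✓
(iii): 0 ≥ 0 ✓
(iv): -78 ≤ -55 ✓
(v): 26 ≥ 0 ✓

feasible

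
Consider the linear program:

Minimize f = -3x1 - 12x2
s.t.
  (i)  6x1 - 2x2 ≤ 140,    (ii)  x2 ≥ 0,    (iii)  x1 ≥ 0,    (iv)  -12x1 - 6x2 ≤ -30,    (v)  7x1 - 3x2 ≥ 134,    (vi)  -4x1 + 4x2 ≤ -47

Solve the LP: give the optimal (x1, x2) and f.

x1 = 233/8, x2 = 139/8, minimum f = -2367/8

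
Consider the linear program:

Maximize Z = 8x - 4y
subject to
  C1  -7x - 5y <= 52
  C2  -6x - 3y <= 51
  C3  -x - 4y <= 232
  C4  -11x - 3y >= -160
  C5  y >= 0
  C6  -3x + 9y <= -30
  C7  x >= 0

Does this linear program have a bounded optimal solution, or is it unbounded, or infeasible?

Feasible corners and Z = 8x - 4y:
  (160/11, 0) → Z = 1280/11
  (85/6, 25/18) → Z = 970/9
  (10, 0) → Z = 80
The feasible region has finitely many vertices and no improving ray; the maximum is 1280/11 at (160/11, 0).

bounded optimum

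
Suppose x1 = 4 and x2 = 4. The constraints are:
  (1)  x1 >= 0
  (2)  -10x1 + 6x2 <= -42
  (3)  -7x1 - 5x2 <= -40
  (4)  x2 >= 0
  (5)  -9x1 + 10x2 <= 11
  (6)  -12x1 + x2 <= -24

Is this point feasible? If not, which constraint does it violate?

not feasible — violates (2)

Constraint (2): -10x1 + 6x2 = -16, which is not ≤ -42. All other constraints are satisfied.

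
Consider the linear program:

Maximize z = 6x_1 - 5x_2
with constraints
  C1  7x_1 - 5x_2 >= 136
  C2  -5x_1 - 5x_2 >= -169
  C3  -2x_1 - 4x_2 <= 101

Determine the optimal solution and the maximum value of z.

x_1 = 1181/10, x_2 = -843/10, maximum z = 11301/10

The optimum lies where -5x_1 - 5x_2 = -169 and -2x_1 - 4x_2 = 101.
Solving simultaneously gives x_1 = 1181/10, x_2 = -843/10.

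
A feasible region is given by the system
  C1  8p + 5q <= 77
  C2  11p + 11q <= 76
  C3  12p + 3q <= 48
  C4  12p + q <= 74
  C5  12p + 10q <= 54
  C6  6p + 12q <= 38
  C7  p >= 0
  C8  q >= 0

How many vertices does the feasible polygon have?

5

Intersecting each pair of boundary lines and keeping only the points that satisfy every inequality leaves:
  (53/14, 6/7)
  (4, 0)
  (67/21, 11/7)
  (0, 19/6)
  (0, 0)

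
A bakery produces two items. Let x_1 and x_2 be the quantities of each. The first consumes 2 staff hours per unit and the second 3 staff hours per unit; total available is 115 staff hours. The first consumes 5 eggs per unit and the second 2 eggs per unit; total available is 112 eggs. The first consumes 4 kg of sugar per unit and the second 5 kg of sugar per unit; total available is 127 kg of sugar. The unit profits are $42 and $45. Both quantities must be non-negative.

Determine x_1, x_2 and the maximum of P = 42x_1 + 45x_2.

x_1 = 18, x_2 = 11, maximum P = 1251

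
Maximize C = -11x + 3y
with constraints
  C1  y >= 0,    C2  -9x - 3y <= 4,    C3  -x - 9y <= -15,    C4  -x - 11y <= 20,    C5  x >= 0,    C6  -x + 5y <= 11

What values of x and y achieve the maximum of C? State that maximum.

x = 0, y = 11/5, maximum C = 33/5

Feasible corners and C = -11x + 3y:
  (15, 0) → C = -165
  (0, 5/3) → C = 5
  (0, 11/5) → C = 33/5
The feasible region is unbounded (it extends along (5, 1), (1, 0)), but C strictly decreases along every unbounded feasible direction, so there is no improving ray and the maximum is attained at a vertex.

The optimum lies where x = 0 and -x + 5y = 11.
Solving simultaneously gives x = 0, y = 11/5.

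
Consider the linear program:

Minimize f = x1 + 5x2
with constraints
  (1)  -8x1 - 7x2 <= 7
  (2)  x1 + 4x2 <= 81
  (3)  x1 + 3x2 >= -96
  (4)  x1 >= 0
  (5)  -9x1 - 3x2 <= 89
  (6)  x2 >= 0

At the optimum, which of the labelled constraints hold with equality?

Corner points and f = x1 + 5x2:
  (0, 81/4) → f = 405/4
  (81, 0) → f = 81
  (0, 0) → f = 0

The minimum is at (0, 0). Substituting into each constraint, equality holds for (4) and (6); the remaining constraints have slack.

(4) and (6)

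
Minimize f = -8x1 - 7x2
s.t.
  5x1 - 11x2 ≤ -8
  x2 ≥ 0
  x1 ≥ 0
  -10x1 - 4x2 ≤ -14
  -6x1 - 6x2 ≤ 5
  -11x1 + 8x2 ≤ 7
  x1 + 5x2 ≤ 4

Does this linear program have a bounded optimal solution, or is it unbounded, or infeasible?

infeasible

The boundaries 5x1 - 11x2 = -8 and x1 = 0 meet at (0, 8/11), but that point violates -10x1 - 4x2 ≤ -14. Every candidate vertex is excluded by some other constraint, so the feasible region is empty.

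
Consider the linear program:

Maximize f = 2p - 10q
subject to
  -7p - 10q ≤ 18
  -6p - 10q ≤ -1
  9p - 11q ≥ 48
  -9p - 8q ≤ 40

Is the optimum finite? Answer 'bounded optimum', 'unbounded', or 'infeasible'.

unbounded

From the feasible point (491/156, -93/52), moving in the direction (10, -6) keeps every constraint satisfied while f increases without bound.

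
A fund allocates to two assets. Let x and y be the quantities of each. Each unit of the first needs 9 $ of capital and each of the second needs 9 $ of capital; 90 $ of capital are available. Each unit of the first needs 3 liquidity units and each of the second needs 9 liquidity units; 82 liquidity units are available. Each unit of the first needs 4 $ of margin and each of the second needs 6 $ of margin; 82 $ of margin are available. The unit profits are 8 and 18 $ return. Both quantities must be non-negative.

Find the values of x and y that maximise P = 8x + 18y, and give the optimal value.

x = 4/3, y = 26/3, maximum P = 500/3

The binding constraints are 9x + 9y = 90 and 3x + 9y = 82.
Solving simultaneously gives x = 4/3, y = 26/3.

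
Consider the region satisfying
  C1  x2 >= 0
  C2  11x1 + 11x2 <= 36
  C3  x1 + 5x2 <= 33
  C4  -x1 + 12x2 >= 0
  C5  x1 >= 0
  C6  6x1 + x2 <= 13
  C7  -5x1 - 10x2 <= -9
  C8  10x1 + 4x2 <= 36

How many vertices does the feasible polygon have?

The feasible vertices (each the meet of two boundaries and inside every other half-plane) are:
  (0, 36/11)
  (107/55, 73/55)
  (156/73, 13/73)
  (54/35, 9/70)
  (0, 9/10)

5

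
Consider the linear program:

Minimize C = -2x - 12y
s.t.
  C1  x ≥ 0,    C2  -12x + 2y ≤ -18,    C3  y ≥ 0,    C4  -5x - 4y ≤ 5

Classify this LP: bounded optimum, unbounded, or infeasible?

unbounded

From the feasible point (3/2, 0), moving in the direction (2, 12) keeps every constraint satisfied while C decreases without bound.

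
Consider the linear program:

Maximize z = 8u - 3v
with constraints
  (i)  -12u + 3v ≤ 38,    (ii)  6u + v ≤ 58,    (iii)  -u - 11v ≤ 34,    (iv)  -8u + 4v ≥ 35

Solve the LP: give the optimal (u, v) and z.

u = 197/32, v = 337/16, maximum z = -223/16

Extreme points and z = 8u - 3v:
  (68/15, 154/5) → z = -842/15
  (-47/24, 29/6) → z = -181/6
  (197/32, 337/16) → z = -223/16

The optimum lies where 6u + v = 58 and -8u + 4v = 35.
Solving simultaneously gives u = 197/32, v = 337/16.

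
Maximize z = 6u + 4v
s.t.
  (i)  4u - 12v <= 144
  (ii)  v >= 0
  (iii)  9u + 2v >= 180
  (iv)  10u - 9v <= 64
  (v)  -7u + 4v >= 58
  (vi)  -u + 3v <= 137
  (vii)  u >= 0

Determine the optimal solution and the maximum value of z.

u = 22, v = 53, maximum z = 344

The optimum lies where -7u + 4v = 58 and -u + 3v = 137.
Solving simultaneously gives u = 22, v = 53.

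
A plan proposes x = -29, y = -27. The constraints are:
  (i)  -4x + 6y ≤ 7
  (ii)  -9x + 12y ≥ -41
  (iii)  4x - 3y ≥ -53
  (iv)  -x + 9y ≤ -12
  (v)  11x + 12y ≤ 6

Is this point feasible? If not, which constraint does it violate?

not feasible — violates (ii)

Constraint (ii): -9x + 12y = -63, which is not ≥ -41. All other constraints are satisfied.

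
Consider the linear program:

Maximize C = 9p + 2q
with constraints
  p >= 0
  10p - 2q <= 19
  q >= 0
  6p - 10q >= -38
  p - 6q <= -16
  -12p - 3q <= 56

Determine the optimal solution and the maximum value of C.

Vertices and C = 9p + 2q:
  (0, 19/5) → C = 38/5
  (0, 8/3) → C = 16/3
  (133/44, 247/44) → C = 1691/44
  (73/29, 179/58) → C = 836/29

At the optimal vertex, 10p - 2q = 19 and 6p - 10q = -38.
Solving simultaneously gives p = 133/44, q = 247/44.

p = 133/44, q = 247/44, maximum C = 1691/44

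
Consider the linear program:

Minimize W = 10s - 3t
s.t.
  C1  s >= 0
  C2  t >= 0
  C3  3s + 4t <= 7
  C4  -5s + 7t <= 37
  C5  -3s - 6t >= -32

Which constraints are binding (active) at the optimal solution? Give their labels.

Corner points and W = 10s - 3t:
  (0, 0) → W = 0
  (0, 7/4) → W = -21/4
  (7/3, 0) → W = 70/3

The minimum is at (0, 7/4). Substituting into each constraint, equality holds for C1 and C3; the remaining constraints have slack.

C1 and C3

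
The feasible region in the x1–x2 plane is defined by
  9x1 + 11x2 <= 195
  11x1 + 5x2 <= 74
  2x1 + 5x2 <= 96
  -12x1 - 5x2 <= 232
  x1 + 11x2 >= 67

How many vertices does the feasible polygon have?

5

Pairwise boundary intersections that survive every other constraint:
  (-161/76, 1479/76)
  (-81/23, 474/23)
  (479/116, 663/116)
  (-164/5, 808/25)
  (-2887/127, 1036/127)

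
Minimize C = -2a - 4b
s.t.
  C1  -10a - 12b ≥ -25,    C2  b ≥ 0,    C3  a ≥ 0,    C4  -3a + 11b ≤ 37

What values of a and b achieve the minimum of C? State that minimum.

At the optimal vertex, -10a - 12b = -25 and a = 0.
Solving simultaneously gives a = 0, b = 25/12.

a = 0, b = 25/12, minimum C = -25/3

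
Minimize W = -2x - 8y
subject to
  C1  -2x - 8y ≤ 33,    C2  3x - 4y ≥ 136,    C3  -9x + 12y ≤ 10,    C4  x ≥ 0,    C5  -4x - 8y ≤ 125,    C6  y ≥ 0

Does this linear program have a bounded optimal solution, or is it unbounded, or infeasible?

unbounded

From the feasible point (136/3, 0), moving in the direction (4, 3) keeps every constraint satisfied while W decreases without bound.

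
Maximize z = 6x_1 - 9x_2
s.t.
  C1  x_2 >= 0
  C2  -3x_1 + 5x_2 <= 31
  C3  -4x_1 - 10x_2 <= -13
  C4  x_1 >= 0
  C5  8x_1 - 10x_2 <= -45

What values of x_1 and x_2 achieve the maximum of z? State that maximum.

x_1 = 0, x_2 = 9/2, maximum z = -81/2

Vertices and z = 6x_1 - 9x_2:
  (0, 31/5) → z = -279/5
  (17/2, 113/10) → z = -507/10
  (0, 9/2) → z = -81/2

At the optimal vertex, x_1 = 0 and 8x_1 - 10x_2 = -45.
Solving simultaneously gives x_1 = 0, x_2 = 9/2.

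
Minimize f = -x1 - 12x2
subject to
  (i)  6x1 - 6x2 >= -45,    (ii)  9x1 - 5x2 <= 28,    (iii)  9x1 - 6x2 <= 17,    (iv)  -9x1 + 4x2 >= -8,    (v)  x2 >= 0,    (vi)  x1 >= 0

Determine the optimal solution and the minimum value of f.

x1 = 38/5, x2 = 151/10, minimum f = -944/5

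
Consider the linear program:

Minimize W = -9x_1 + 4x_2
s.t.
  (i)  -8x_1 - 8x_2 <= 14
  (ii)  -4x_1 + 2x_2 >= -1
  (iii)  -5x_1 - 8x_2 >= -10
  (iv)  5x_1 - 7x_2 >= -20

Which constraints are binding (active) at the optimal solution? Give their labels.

(ii) and (iii)

Extreme points and W = -9x_1 + 4x_2:
  (-5/12, -4/3) → W = -19/12
  (-43/16, 15/16) → W = 447/16
  (2/3, 5/6) → W = -8/3
  (-6/5, 2) → W = 94/5

The minimum is at (2/3, 5/6). Substituting into each constraint, equality holds for (ii) and (iii); the remaining constraints have slack.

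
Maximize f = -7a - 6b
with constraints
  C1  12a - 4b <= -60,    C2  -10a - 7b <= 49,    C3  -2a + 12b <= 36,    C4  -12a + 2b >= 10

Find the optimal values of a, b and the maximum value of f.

a = -154/31, b = 3/31, maximum f = 1060/31

Feasible corners and f = -7a - 6b:
  (-154/31, 3/31) → f = 1060/31
  (-72/17, 39/17) → f = 270/17
  (-420/67, 131/67) → f = 2154/67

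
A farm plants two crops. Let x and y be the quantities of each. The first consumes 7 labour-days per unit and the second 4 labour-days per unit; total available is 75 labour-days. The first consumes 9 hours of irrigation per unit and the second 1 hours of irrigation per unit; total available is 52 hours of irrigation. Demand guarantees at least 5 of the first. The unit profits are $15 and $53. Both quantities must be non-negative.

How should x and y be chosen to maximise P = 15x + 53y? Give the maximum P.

Feasible corners and P = 15x + 53y:
  (52/9, 0) → P = 260/3
  (5, 0) → P = 75
  (5, 7) → P = 446

The binding constraints are 9x + y = 52 and x = 5.
Solving simultaneously gives x = 5, y = 7.

x = 5, y = 7, maximum P = 446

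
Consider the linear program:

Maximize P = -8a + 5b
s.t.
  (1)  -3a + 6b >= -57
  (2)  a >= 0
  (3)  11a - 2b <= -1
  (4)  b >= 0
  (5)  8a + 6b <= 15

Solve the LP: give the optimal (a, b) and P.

Feasible corners and P = -8a + 5b:
  (0, 1/2) → P = 5/2
  (0, 5/2) → P = 25/2
  (12/41, 173/82) → P = 673/82

The optimum lies where a = 0 and 8a + 6b = 15.
Solving simultaneously gives a = 0, b = 5/2.

a = 0, b = 5/2, maximum P = 25/2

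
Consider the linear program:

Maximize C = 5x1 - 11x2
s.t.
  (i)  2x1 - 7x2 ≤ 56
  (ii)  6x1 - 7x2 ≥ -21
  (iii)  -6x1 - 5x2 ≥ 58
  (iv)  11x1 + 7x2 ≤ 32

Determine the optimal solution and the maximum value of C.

x1 = -63/26, x2 = -113/13, maximum C = 167/2

Corner points and C = 5x1 - 11x2:
  (-77/4, -27/2) → C = 209/4
  (-63/26, -113/13) → C = 167/2
  (-511/72, -37/12) → C = -113/72

The optimum lies where 2x1 - 7x2 = 56 and -6x1 - 5x2 = 58.
Solving simultaneously gives x1 = -63/26, x2 = -113/13.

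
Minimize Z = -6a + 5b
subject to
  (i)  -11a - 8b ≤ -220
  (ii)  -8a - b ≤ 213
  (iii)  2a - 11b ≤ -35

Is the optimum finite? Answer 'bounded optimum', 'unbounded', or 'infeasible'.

unbounded

From the feasible point (-1924/53, 4103/53), moving in the direction (11, 2) keeps every constraint satisfied while Z decreases without bound.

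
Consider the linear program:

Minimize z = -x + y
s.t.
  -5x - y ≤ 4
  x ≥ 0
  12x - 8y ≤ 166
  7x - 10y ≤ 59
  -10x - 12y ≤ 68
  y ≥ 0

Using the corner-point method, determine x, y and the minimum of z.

x = 297/16, y = 227/32, minimum z = -367/32

Corner points and z = -x + y:
  (0, 0) → z = 0
  (297/16, 227/32) → z = -367/32
  (59/7, 0) → z = -59/7
The feasible region is unbounded (it extends along (0, 1), (2, 3)), but z strictly increases along every unbounded feasible direction, so there is no improving ray and the minimum is attained at a vertex.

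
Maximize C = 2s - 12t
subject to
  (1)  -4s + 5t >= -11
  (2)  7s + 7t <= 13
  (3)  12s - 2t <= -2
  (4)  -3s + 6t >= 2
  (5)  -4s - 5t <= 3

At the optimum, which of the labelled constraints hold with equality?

Extreme points and C = 2s - 12t:
  (6/49, 85/49) → C = -144/7
  (-4/33, 3/11) → C = -116/33
  (-28/39, -1/39) → C = -44/39
The feasible region is unbounded (it extends along (-5, 4), (-1, 1)), but C strictly decreases along every unbounded feasible direction, so there is no improving ray and the maximum is attained at a vertex.

The maximum is at (-28/39, -1/39). Substituting into each constraint, equality holds for (4) and (5); the remaining constraints have slack.

(4) and (5)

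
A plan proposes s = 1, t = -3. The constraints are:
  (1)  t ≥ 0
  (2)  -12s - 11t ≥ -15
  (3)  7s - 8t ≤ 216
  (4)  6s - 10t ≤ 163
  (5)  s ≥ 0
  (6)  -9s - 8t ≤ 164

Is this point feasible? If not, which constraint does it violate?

not feasible — violates (1)

Constraint (1): t = -3, which is not ≥ 0. All other constraints are satisfied.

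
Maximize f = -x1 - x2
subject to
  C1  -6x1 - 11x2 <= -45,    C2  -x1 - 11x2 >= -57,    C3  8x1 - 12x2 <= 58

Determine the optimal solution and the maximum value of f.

x1 = -12/5, x2 = 27/5, maximum f = -3

Extreme points and f = -x1 - x2:
  (-12/5, 27/5) → f = -3
  (589/80, 3/40) → f = -119/16
  (661/50, 199/50) → f = -86/5

At the optimal vertex, -6x1 - 11x2 = -45 and -x1 - 11x2 = -57.
Solving simultaneously gives x1 = -12/5, x2 = 27/5.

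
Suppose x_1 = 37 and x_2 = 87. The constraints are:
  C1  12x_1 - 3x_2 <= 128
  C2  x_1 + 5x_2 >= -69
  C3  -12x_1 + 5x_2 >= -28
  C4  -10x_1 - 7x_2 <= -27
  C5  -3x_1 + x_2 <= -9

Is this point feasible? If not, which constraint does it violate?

Constraint C1: 12x_1 - 3x_2 = 183, which is not ≤ 128. All other constraints are satisfied.

not feasible — violates C1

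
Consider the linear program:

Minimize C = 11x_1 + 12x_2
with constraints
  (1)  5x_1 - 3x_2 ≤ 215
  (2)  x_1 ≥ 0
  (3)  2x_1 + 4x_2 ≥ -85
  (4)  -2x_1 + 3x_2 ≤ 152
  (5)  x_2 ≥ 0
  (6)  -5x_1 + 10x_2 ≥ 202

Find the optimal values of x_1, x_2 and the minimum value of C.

x_1 = 0, x_2 = 101/5, minimum C = 1212/5

Feasible corners and C = 11x_1 + 12x_2:
  (367/3, 1190/9) → C = 8797/3
  (2756/35, 417/7) → C = 55336/35
  (0, 152/3) → C = 608
  (0, 101/5) → C = 1212/5

The binding constraints are x_1 = 0 and -5x_1 + 10x_2 = 202.
Solving simultaneously gives x_1 = 0, x_2 = 101/5.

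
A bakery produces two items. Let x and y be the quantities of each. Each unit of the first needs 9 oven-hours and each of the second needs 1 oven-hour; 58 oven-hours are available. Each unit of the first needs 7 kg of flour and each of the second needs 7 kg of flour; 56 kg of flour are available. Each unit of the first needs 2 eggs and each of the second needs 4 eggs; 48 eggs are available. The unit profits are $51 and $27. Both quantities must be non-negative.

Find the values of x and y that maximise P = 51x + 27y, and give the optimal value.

Vertices and P = 51x + 27y:
  (0, 0) → P = 0
  (0, 8) → P = 216
  (58/9, 0) → P = 986/3
  (25/4, 7/4) → P = 366

x = 25/4, y = 7/4, maximum P = 366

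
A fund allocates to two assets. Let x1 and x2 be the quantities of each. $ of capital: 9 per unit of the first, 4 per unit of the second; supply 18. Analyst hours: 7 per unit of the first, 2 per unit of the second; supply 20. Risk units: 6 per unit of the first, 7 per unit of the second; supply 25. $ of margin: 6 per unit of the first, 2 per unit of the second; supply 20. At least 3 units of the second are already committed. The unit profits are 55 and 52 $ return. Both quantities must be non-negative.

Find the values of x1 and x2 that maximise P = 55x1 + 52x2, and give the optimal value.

x1 = 2/3, x2 = 3, maximum P = 578/3

Vertices and P = 55x1 + 52x2:
  (0, 25/7) → P = 1300/7
  (0, 3) → P = 156
  (2/3, 3) → P = 578/3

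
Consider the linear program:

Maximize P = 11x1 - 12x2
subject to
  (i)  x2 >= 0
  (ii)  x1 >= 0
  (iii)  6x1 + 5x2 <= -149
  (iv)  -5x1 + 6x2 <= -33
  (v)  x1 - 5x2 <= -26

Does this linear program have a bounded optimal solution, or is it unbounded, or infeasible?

infeasible

The boundaries -5x1 + 6x2 = -33 and x1 - 5x2 = -26 meet at (321/19, 163/19), but that point violates 6x1 + 5x2 ≤ -149. Every candidate vertex is excluded by some other constraint, so the feasible region is empty.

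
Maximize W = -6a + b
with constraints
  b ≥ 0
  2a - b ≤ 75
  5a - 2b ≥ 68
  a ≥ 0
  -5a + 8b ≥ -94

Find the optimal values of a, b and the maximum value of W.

a = 68/5, b = 0, maximum W = -408/5

The feasible region is unbounded (it extends along (1, 2), (2, 5)), but W strictly decreases along every unbounded feasible direction, so there is no improving ray and the maximum is attained at a vertex.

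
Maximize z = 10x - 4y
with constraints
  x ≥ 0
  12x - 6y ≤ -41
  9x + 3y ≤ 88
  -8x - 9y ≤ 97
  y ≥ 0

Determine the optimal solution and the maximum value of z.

x = 9/2, y = 95/6, maximum z = -55/3

Feasible corners and z = 10x - 4y:
  (0, 41/6) → z = -82/3
  (0, 88/3) → z = -352/3
  (9/2, 95/6) → z = -55/3

The optimum lies where 12x - 6y = -41 and 9x + 3y = 88.
Solving simultaneously gives x = 9/2, y = 95/6.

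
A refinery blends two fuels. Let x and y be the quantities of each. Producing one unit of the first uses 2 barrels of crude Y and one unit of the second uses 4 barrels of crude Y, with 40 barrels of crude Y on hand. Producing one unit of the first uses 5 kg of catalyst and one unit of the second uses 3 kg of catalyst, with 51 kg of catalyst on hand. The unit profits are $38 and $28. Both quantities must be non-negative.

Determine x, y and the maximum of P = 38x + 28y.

x = 6, y = 7, maximum P = 424

The optimum lies where 2x + 4y = 40 and 5x + 3y = 51.
Solving simultaneously gives x = 6, y = 7.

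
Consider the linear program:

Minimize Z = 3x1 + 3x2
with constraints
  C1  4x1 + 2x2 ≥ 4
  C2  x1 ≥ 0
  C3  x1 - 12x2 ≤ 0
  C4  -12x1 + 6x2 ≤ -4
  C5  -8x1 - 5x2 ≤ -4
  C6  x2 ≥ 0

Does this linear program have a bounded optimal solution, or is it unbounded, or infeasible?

Extreme points and Z = 3x1 + 3x2:
  (24/25, 2/25) → Z = 78/25
  (2/3, 2/3) → Z = 4
The feasible region has finitely many vertices and no improving ray; the minimum is 78/25 at (24/25, 2/25).

bounded optimum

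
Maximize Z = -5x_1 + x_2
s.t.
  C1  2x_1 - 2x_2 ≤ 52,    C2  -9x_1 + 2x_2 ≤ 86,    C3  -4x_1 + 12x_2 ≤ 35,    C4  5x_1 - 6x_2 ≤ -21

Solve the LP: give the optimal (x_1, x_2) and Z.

Vertices and Z = -5x_1 + x_2:
  (-481/50, -29/100) → Z = 4781/100
  (-237/22, -241/44) → Z = 2129/44
  (-7/6, 91/36) → Z = 301/36

The binding constraints are -9x_1 + 2x_2 = 86 and 5x_1 - 6x_2 = -21.
Solving simultaneously gives x_1 = -237/22, x_2 = -241/44.

x_1 = -237/22, x_2 = -241/44, maximum Z = 2129/44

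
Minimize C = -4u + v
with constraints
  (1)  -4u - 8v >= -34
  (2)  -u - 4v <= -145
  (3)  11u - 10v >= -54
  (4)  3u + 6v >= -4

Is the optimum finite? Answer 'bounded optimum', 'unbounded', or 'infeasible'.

The boundaries -4u - 8v = -34 and -u - 4v = -145 meet at (-128, 273/4), but that point violates 11u - 10v ≥ -54. Every candidate vertex is excluded by some other constraint, so the feasible region is empty.

infeasible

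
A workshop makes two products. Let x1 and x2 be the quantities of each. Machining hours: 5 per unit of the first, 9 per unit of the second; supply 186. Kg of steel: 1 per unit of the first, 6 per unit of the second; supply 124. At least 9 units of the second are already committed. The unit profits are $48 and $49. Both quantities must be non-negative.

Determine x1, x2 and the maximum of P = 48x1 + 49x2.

Corner points and P = 48x1 + 49x2:
  (0, 62/3) → P = 3038/3
  (0, 9) → P = 441
  (21, 9) → P = 1449

The optimum lies where 5x1 + 9x2 = 186 and x2 = 9.
Solving simultaneously gives x1 = 21, x2 = 9.

x1 = 21, x2 = 9, maximum P = 1449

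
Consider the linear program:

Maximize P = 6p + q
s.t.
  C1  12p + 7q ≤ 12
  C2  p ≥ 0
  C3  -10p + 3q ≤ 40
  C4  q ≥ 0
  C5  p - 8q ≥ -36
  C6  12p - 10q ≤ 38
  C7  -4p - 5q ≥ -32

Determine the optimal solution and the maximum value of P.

p = 1, q = 0, maximum P = 6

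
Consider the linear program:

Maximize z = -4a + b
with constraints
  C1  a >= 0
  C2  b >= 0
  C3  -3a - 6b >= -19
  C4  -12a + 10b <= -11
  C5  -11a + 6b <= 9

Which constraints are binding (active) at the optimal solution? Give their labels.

Extreme points and z = -4a + b:
  (19/3, 0) → z = -76/3
  (11/12, 0) → z = -11/3
  (128/51, 65/34) → z = -829/102

The maximum is at (11/12, 0). Substituting into each constraint, equality holds for C2 and C4; the remaining constraints have slack.

C2 and C4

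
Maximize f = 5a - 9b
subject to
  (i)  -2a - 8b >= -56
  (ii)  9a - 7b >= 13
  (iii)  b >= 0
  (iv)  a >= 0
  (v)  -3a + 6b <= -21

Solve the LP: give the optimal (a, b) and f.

Vertices and f = 5a - 9b:
  (28, 0) → f = 140
  (14, 7/2) → f = 77/2
  (7, 0) → f = 35

a = 28, b = 0, maximum f = 140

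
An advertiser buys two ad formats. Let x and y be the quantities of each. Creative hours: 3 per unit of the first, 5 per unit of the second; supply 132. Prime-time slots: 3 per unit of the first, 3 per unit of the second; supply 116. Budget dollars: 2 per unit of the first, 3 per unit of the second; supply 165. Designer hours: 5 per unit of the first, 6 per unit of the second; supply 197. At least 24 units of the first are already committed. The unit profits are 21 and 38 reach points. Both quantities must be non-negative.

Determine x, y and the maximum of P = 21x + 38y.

x = 24, y = 12, maximum P = 960

At the optimal vertex, 3x + 5y = 132 and x = 24.
Solving simultaneously gives x = 24, y = 12.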